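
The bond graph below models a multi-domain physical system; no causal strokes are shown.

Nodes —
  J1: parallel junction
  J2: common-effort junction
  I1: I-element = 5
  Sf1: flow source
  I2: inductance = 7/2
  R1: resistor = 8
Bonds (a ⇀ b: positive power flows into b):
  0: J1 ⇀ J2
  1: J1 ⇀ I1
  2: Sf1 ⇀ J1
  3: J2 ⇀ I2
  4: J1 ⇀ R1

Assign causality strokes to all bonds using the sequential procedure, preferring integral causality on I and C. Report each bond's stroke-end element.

β2 →Sf1  (Sf1: flow source, stroke at near end)
β1 →I1  (I1 outputs flow p/I1)
β3 →I2  (I2 outputs flow p/I2)
β0 →J2  (J2: last free bond brings effort in)
β4 →J1  (J1: last free bond brings effort in)

β0 |J2
β1 |I1
β2 |Sf1
β3 |I2
β4 |J1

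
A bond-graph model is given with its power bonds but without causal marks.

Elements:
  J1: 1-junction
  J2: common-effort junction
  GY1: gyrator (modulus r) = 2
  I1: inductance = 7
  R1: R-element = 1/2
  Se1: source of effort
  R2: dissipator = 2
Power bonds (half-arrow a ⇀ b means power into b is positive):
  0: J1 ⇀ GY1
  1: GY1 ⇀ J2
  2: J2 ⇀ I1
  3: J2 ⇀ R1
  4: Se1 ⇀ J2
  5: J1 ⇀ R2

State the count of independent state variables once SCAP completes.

bond 4 →J2  (Se1 fixes effort; stroke away)
bond 1 →GY1  (0-jn J2 has e-setter on 4)
bond 2 →I1  (0-jn J2 has e-setter on 4)
bond 3 →R1  (J2 effort already set via bond 4)
bond 0 →GY1  (GY1 both-in/both-out from 1)
bond 5 →J1  (J1 flow already set via bond 0)

1  (I1 all integral)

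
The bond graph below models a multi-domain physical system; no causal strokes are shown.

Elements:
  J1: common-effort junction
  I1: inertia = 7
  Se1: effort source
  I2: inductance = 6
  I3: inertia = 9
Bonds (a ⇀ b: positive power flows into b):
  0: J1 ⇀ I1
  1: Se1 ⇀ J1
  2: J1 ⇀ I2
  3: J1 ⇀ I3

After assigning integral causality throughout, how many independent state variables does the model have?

b1 stroke→J1  (Se1 fixes effort; stroke away)
b0 stroke→I1  (J1 effort already set via bond 1)
b2 stroke→I2  (0-jn J1 has e-setter on 1)
b3 stroke→I3  (common-e at J1 fixed by 1)

3  (I1, I2, I3 all integral)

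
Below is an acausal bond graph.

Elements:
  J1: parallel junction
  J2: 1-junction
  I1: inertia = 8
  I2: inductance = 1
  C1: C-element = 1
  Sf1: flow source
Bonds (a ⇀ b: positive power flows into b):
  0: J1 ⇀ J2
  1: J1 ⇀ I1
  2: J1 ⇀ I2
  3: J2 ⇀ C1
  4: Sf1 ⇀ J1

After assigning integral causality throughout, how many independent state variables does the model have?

3  (C1, I1, I2 all integral)

b4 stroke→Sf1  (Sf1: flow source, stroke at near end)
b1 stroke→I1  (I1 integral (f out))
b2 stroke→I2  (prefer integral on I2)
b0 stroke→J1  (J1 needs exactly one e-in)
b3 stroke→J2  (J2 flow already set via bond 0)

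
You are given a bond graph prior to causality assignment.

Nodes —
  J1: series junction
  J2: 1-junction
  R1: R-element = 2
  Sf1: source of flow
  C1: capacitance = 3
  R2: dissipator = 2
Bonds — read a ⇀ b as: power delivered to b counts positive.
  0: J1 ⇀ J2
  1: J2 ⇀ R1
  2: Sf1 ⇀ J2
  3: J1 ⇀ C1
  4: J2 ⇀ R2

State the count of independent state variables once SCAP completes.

1  (C1 all integral)

β2 |Sf1  (source Sf1 imposes f)
β0 |J2  (1-jn J2 has f-setter on 2)
β1 |J2  (J2 flow already set via bond 2)
β4 |J2  (1-jn J2 has f-setter on 2)
β3 |J1  (1-jn J1 has f-setter on 0)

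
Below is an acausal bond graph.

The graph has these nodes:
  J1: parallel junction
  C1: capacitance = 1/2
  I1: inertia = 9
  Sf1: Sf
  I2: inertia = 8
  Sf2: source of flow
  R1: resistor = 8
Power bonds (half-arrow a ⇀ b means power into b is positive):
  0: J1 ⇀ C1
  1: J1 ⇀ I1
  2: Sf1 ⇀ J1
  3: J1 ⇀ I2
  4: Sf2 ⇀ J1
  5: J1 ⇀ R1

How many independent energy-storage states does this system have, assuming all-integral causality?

3  (C1, I1, I2 all integral)

bond 2 stroke→Sf1  (Sf1 (Sf) sets flow on bond)
bond 4 stroke→Sf2  (source Sf2 imposes f)
bond 0 stroke→J1  (C1 outputs effort q/C1)
bond 1 stroke→I1  (J1: bond 0 brought effort, rest push out)
bond 3 stroke→I2  (common-e at J1 fixed by 0)
bond 5 stroke→R1  (J1 effort already set via bond 0)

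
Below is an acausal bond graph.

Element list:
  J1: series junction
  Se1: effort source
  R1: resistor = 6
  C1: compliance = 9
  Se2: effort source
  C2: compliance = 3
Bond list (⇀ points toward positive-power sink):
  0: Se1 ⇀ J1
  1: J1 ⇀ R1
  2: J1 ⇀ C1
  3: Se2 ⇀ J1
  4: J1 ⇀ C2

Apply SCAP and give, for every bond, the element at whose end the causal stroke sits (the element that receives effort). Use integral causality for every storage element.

b0 →J1
b1 →R1
b2 →J1
b3 →J1
b4 →J1

b0 stroke at J1  (Se1: effort source, stroke at far end)
b3 stroke at J1  (Se2: effort source, stroke at far end)
b2 stroke at J1  (C1 integral (e out))
b4 stroke at J1  (C2 outputs effort q/C2)
b1 stroke at R1  (closing 1-jn rule on J1)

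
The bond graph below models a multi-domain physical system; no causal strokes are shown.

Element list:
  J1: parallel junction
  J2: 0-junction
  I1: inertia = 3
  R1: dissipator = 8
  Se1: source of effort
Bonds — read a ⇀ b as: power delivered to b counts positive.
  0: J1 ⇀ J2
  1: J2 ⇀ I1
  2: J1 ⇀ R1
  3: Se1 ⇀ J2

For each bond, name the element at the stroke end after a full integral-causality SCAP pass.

β3 |J2  (source Se1 imposes e)
β0 |J1  (J2: bond 3 brought effort, rest push out)
β1 |I1  (0-jn J2 has e-setter on 3)
β2 |R1  (J1: bond 0 brought effort, rest push out)

b0 |J1
b1 |I1
b2 |R1
b3 |J2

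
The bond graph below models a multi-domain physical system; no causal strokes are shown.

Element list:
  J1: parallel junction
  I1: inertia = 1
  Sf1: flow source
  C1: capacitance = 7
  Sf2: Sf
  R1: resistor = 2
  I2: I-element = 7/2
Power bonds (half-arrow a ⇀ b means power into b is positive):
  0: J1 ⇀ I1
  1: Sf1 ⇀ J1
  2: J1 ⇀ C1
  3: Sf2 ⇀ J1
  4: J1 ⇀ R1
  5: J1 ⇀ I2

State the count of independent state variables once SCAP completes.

b1 stroke→Sf1  (Sf1: flow source, stroke at near end)
b3 stroke→Sf2  (Sf2: flow source, stroke at near end)
b0 stroke→I1  (I1: I, integral causality)
b2 stroke→J1  (C1: C, integral causality)
b4 stroke→R1  (J1: bond 2 brought effort, rest push out)
b5 stroke→I2  (common-e at J1 fixed by 2)

3  (C1, I1, I2 all integral)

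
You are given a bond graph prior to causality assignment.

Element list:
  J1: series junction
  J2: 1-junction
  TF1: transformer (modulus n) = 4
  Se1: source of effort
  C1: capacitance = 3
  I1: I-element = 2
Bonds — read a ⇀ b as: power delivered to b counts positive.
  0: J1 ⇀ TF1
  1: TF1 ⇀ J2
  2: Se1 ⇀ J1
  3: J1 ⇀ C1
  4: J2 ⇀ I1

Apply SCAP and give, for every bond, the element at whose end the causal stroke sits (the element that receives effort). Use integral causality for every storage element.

b2 stroke at J1  (Se1 (Se) sets effort on bond)
b3 stroke at J1  (prefer integral on C1)
b0 stroke at TF1  (closing 1-jn rule on J1)
b1 stroke at J2  (through TF1, causality passes straight; one stroke at TF1)
b4 stroke at I1  (J2 needs exactly one f-in)

b0 →TF1
b1 →J2
b2 →J1
b3 →J1
b4 →I1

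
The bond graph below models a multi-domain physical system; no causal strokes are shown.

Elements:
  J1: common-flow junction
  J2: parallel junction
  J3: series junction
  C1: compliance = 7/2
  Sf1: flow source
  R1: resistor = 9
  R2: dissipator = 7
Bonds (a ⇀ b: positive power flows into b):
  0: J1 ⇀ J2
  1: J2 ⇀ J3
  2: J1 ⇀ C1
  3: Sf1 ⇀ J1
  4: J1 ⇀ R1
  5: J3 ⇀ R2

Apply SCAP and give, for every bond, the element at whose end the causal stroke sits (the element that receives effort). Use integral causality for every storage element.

#3 |Sf1  (source Sf1 imposes f)
#0 |J1  (common-f at J1 fixed by 3)
#2 |J1  (J1 flow already set via bond 3)
#4 |J1  (1-jn J1 has f-setter on 3)
#1 |J2  (only one effort-in slot at J2)
#5 |J3  (common-f at J3 fixed by 1)

b0 stroke→J1
b1 stroke→J2
b2 stroke→J1
b3 stroke→Sf1
b4 stroke→J1
b5 stroke→J3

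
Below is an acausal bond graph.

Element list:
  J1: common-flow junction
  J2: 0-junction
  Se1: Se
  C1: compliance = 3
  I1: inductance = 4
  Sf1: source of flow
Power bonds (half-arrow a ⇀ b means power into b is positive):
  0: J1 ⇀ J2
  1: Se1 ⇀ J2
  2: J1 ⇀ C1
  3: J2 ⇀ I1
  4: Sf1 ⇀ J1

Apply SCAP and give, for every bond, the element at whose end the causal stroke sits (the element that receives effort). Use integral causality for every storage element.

b1 stroke→J2  (Se1: effort source, stroke at far end)
b4 stroke→Sf1  (source Sf1 imposes f)
b0 stroke→J1  (J1: bond 4 brought flow, rest push out)
b2 stroke→J1  (J1 flow already set via bond 4)
b3 stroke→I1  (J2: bond 1 brought effort, rest push out)

bond 0 stroke→J1
bond 1 stroke→J2
bond 2 stroke→J1
bond 3 stroke→I1
bond 4 stroke→Sf1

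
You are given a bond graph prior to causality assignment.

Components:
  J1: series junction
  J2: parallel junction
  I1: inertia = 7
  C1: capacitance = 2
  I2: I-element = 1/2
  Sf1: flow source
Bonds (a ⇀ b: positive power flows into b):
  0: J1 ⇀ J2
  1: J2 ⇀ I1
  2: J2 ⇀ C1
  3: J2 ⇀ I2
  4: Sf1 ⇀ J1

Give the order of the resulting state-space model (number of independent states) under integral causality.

3  (C1, I1, I2 all integral)

bond 4 |Sf1  (source Sf1 imposes f)
bond 0 |J1  (J1: bond 4 brought flow, rest push out)
bond 1 |I1  (I1 integral (f out))
bond 2 |J2  (C1 integral (e out))
bond 3 |I2  (J2: bond 2 brought effort, rest push out)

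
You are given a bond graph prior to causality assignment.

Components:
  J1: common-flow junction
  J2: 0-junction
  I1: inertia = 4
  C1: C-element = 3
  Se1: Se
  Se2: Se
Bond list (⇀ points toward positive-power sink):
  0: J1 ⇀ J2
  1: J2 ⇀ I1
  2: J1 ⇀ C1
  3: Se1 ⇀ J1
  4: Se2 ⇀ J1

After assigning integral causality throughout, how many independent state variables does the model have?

bond 3 stroke at J1  (Se1 (Se) sets effort on bond)
bond 4 stroke at J1  (Se2 (Se) sets effort on bond)
bond 1 stroke at I1  (I1: I, integral causality)
bond 0 stroke at J2  (J2: last free bond brings effort in)
bond 2 stroke at J1  (J1: bond 0 brought flow, rest push out)

2  (C1, I1 all integral)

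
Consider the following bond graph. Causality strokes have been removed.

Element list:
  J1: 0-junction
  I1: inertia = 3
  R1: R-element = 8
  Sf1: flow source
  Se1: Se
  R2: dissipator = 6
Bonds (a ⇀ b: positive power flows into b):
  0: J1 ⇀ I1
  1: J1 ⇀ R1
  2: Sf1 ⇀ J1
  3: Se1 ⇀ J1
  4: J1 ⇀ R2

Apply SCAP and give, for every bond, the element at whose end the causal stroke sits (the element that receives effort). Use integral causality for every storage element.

bond 0 stroke→I1
bond 1 stroke→R1
bond 2 stroke→Sf1
bond 3 stroke→J1
bond 4 stroke→R2

b2 |Sf1  (Sf1: flow source, stroke at near end)
b3 |J1  (source Se1 imposes e)
b0 |I1  (J1: bond 3 brought effort, rest push out)
b1 |R1  (0-jn J1 has e-setter on 3)
b4 |R2  (J1: bond 3 brought effort, rest push out)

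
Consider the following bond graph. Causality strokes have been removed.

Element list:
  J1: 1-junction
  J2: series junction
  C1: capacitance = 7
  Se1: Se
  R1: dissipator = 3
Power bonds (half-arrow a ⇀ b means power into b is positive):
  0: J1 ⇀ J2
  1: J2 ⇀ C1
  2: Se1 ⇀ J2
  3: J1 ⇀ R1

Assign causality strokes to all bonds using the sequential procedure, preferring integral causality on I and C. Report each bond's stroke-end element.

#2 →J2  (Se1 (Se) sets effort on bond)
#1 →J2  (C1 integral (e out))
#0 →J1  (only one flow-in slot at J2)
#3 →R1  (only one flow-in slot at J1)

β0 stroke→J1
β1 stroke→J2
β2 stroke→J2
β3 stroke→R1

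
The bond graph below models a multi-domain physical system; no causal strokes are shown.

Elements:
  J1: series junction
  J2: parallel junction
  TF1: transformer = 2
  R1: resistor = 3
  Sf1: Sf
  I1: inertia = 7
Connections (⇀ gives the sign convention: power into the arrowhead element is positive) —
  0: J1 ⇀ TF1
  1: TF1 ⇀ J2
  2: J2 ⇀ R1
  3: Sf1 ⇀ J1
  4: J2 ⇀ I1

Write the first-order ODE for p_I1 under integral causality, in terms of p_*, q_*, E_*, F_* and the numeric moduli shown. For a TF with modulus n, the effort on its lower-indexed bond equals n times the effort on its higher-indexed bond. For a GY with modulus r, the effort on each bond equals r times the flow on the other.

b3 |Sf1  (Sf1: flow source, stroke at near end)
b0 |J1  (common-f at J1 fixed by 3)
b1 |TF1  (through TF1, causality passes straight; one stroke at TF1)
b4 |I1  (I1: I, integral causality)
b2 |J2  (closing 0-jn rule on J2)

dp_I1/dt = 6*F_Sf1 - 3*p_I1/7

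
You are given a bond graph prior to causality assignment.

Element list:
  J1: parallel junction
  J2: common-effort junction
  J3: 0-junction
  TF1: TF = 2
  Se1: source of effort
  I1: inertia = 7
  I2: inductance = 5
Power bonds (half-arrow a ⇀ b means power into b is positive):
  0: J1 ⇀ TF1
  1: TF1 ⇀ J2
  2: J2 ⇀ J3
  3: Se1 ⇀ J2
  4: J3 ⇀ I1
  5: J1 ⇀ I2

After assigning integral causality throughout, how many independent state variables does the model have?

2  (I1, I2 all integral)

b3 →J2  (Se1 (Se) sets effort on bond)
b1 →TF1  (J2: bond 3 brought effort, rest push out)
b2 →J3  (0-jn J2 has e-setter on 3)
b4 →I1  (J3: bond 2 brought effort, rest push out)
b0 →J1  (through TF1, causality passes straight; one stroke at TF1)
b5 →I2  (common-e at J1 fixed by 0)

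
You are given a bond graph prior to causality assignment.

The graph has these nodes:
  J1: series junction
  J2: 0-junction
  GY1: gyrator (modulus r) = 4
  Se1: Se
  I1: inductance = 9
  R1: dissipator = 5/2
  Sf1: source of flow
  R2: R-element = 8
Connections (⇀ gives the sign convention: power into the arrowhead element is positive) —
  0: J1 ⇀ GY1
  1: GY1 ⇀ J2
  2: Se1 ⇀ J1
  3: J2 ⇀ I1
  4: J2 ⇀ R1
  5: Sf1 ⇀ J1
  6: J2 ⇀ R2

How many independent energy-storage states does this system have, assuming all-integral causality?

bond 2 stroke at J1  (Se1 fixes effort; stroke away)
bond 5 stroke at Sf1  (Sf1 fixes flow; stroke at Sf1)
bond 0 stroke at J1  (J1 flow already set via bond 5)
bond 1 stroke at J2  (GY1 both-in/both-out from 0)
bond 3 stroke at I1  (J2 effort already set via bond 1)
bond 4 stroke at R1  (common-e at J2 fixed by 1)
bond 6 stroke at R2  (common-e at J2 fixed by 1)

1  (I1 all integral)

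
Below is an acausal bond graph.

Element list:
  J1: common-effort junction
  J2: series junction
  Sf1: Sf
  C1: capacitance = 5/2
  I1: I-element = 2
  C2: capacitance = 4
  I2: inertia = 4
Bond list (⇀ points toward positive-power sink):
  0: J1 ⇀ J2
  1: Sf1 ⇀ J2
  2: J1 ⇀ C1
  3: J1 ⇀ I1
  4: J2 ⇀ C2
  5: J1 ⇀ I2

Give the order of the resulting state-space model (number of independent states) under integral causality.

4  (C1, C2, I1, I2 all integral)

b1 →Sf1  (Sf1 (Sf) sets flow on bond)
b0 →J2  (1-jn J2 has f-setter on 1)
b4 →J2  (1-jn J2 has f-setter on 1)
b2 →J1  (C1 outputs effort q/C1)
b3 →I1  (J1: bond 2 brought effort, rest push out)
b5 →I2  (J1 effort already set via bond 2)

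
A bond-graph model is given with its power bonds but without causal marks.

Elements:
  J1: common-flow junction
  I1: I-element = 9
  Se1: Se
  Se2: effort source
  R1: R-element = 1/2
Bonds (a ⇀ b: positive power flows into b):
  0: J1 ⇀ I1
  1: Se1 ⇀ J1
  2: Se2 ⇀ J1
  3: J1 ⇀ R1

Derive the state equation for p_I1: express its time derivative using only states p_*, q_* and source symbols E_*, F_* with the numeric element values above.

b1 stroke→J1  (Se1 (Se) sets effort on bond)
b2 stroke→J1  (source Se2 imposes e)
b0 stroke→I1  (I1 integral (f out))
b3 stroke→J1  (1-jn J1 has f-setter on 0)

dp_I1/dt = E_Se1 + E_Se2 - p_I1/18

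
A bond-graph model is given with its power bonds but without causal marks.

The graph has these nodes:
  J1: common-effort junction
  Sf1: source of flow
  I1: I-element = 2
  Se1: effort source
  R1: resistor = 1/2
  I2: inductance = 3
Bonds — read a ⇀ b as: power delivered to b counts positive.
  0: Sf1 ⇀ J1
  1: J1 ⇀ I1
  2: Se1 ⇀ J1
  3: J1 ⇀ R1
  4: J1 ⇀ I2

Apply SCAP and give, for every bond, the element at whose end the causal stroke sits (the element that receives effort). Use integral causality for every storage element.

bond 0 stroke→Sf1
bond 1 stroke→I1
bond 2 stroke→J1
bond 3 stroke→R1
bond 4 stroke→I2

b0 stroke at Sf1  (Sf1: flow source, stroke at near end)
b2 stroke at J1  (Se1: effort source, stroke at far end)
b1 stroke at I1  (0-jn J1 has e-setter on 2)
b3 stroke at R1  (J1: bond 2 brought effort, rest push out)
b4 stroke at I2  (0-jn J1 has e-setter on 2)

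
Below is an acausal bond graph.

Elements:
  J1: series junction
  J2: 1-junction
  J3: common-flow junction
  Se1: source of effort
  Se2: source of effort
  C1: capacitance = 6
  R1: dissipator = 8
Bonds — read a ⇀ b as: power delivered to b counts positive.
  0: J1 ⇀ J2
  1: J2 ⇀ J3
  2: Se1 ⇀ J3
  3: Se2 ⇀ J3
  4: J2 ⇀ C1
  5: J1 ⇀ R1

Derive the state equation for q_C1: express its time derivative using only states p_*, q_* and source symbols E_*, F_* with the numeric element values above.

dq_C1/dt = E_Se1/8 + E_Se2/8 - q_C1/48

#2 |J3  (Se1 fixes effort; stroke away)
#3 |J3  (Se2 (Se) sets effort on bond)
#1 |J2  (J3 needs exactly one f-in)
#4 |J2  (C1: C, integral causality)
#0 |J1  (J2: last free bond brings flow in)
#5 |R1  (only one flow-in slot at J1)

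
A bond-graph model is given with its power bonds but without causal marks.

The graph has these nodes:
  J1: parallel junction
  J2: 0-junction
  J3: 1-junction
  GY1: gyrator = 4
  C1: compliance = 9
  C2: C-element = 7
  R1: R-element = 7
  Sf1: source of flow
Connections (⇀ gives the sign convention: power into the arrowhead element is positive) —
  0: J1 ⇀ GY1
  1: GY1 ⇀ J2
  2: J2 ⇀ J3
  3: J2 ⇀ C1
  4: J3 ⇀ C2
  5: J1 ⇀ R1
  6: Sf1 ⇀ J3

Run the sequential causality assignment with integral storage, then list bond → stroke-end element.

#0 |GY1
#1 |GY1
#2 |J3
#3 |J2
#4 |J3
#5 |J1
#6 |Sf1

β6 stroke→Sf1  (source Sf1 imposes f)
β2 stroke→J3  (J3 flow already set via bond 6)
β4 stroke→J3  (1-jn J3 has f-setter on 6)
β3 stroke→J2  (C1 integral (e out))
β1 stroke→GY1  (J2: bond 3 brought effort, rest push out)
β0 stroke→GY1  (GY1: gyrator matches bond 1)
β5 stroke→J1  (closing 0-jn rule on J1)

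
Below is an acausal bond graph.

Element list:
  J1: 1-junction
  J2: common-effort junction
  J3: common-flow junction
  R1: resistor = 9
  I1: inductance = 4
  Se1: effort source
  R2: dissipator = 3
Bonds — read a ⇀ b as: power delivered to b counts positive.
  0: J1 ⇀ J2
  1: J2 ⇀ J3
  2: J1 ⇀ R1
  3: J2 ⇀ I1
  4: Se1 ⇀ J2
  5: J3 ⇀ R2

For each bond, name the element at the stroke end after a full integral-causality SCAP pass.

#0 |J1
#1 |J3
#2 |R1
#3 |I1
#4 |J2
#5 |R2

β4 stroke at J2  (source Se1 imposes e)
β0 stroke at J1  (J2 effort already set via bond 4)
β1 stroke at J3  (J2: bond 4 brought effort, rest push out)
β3 stroke at I1  (J2 effort already set via bond 4)
β5 stroke at R2  (closing 1-jn rule on J3)
β2 stroke at R1  (J1: last free bond brings flow in)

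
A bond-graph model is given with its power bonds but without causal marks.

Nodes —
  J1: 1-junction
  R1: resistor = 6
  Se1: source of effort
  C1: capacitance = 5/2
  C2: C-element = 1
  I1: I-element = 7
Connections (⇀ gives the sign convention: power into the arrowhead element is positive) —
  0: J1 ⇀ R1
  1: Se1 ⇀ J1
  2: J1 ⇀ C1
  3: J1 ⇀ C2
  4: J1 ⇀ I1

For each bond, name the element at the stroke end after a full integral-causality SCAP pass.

#0 |J1
#1 |J1
#2 |J1
#3 |J1
#4 |I1

bond 1 |J1  (Se1: effort source, stroke at far end)
bond 2 |J1  (C1 integral (e out))
bond 3 |J1  (C2 integral (e out))
bond 4 |I1  (I1 outputs flow p/I1)
bond 0 |J1  (common-f at J1 fixed by 4)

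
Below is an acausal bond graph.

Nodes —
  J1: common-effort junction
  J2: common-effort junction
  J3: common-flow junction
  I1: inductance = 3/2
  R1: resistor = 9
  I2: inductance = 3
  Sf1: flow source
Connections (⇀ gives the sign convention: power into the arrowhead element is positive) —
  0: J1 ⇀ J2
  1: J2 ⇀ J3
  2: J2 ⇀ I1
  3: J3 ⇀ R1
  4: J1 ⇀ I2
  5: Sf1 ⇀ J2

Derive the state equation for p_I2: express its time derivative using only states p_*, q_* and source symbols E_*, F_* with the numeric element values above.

b5 stroke→Sf1  (Sf1 fixes flow; stroke at Sf1)
b2 stroke→I1  (prefer integral on I1)
b4 stroke→I2  (I2 integral (f out))
b0 stroke→J1  (closing 0-jn rule on J1)
b1 stroke→J2  (J2 needs exactly one e-in)
b3 stroke→J3  (common-f at J3 fixed by 1)

dp_I2/dt = 9*F_Sf1 - 6*p_I1 - 3*p_I2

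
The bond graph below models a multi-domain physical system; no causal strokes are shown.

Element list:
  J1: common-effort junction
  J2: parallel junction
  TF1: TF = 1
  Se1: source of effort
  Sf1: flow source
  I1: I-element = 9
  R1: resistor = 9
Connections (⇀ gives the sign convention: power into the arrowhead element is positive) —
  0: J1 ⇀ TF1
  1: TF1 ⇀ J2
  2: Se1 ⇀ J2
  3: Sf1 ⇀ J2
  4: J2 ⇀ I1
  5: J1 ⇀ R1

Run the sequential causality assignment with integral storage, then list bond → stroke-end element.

#2 →J2  (source Se1 imposes e)
#3 →Sf1  (source Sf1 imposes f)
#1 →TF1  (common-e at J2 fixed by 2)
#4 →I1  (J2 effort already set via bond 2)
#0 →J1  (TF1: transformer flips bond 1)
#5 →R1  (common-e at J1 fixed by 0)

b0 →J1
b1 →TF1
b2 →J2
b3 →Sf1
b4 →I1
b5 →R1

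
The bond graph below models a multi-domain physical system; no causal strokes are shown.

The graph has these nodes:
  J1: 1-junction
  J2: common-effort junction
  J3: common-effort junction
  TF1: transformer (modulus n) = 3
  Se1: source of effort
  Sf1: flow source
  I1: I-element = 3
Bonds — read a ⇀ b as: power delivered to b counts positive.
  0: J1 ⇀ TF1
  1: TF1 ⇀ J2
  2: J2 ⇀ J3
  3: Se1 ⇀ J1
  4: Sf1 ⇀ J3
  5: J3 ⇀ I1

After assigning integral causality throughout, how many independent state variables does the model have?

bond 3 →J1  (Se1 fixes effort; stroke away)
bond 4 →Sf1  (Sf1: flow source, stroke at near end)
bond 0 →TF1  (J1: last free bond brings flow in)
bond 1 →J2  (TF1 one-in-one-out from 0)
bond 2 →J3  (J2: bond 1 brought effort, rest push out)
bond 5 →I1  (0-jn J3 has e-setter on 2)

1  (I1 all integral)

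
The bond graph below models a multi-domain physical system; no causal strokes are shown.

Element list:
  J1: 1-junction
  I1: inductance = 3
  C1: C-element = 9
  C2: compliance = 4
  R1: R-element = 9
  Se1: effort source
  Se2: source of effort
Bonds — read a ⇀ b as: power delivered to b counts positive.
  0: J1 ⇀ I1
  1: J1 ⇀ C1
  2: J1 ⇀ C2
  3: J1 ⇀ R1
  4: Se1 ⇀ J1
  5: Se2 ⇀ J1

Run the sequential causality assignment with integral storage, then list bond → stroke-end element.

#0 |I1
#1 |J1
#2 |J1
#3 |J1
#4 |J1
#5 |J1

β4 |J1  (source Se1 imposes e)
β5 |J1  (Se2 (Se) sets effort on bond)
β0 |I1  (I1 outputs flow p/I1)
β1 |J1  (common-f at J1 fixed by 0)
β2 |J1  (common-f at J1 fixed by 0)
β3 |J1  (J1: bond 0 brought flow, rest push out)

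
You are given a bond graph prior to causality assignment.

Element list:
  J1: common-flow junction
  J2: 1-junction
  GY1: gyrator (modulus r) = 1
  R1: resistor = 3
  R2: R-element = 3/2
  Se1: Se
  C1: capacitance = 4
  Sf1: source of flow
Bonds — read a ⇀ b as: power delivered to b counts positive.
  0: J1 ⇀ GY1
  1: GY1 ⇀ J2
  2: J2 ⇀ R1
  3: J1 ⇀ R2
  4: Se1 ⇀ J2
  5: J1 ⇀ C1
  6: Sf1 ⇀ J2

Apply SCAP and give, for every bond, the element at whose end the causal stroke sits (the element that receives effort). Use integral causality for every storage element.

β4 stroke at J2  (Se1 (Se) sets effort on bond)
β6 stroke at Sf1  (Sf1 fixes flow; stroke at Sf1)
β1 stroke at J2  (J2 flow already set via bond 6)
β2 stroke at J2  (1-jn J2 has f-setter on 6)
β0 stroke at J1  (through GY1, causality inverts; strokes same side of GY1)
β5 stroke at J1  (C1: C, integral causality)
β3 stroke at R2  (J1: last free bond brings flow in)

b0 |J1
b1 |J2
b2 |J2
b3 |R2
b4 |J2
b5 |J1
b6 |Sf1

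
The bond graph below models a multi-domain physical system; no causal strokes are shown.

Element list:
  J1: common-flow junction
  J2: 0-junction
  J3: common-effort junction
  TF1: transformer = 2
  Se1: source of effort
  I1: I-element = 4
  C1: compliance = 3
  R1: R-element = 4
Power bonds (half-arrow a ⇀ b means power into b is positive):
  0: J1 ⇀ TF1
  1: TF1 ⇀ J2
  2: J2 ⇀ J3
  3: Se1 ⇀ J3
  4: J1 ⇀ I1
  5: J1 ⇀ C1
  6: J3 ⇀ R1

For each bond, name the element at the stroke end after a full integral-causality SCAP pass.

bond 0 →J1
bond 1 →TF1
bond 2 →J2
bond 3 →J3
bond 4 →I1
bond 5 →J1
bond 6 →R1

bond 3 stroke at J3  (source Se1 imposes e)
bond 2 stroke at J2  (common-e at J3 fixed by 3)
bond 6 stroke at R1  (J3 effort already set via bond 3)
bond 1 stroke at TF1  (0-jn J2 has e-setter on 2)
bond 0 stroke at J1  (TF TF1: opposite of bond 1)
bond 4 stroke at I1  (prefer integral on I1)
bond 5 stroke at J1  (1-jn J1 has f-setter on 4)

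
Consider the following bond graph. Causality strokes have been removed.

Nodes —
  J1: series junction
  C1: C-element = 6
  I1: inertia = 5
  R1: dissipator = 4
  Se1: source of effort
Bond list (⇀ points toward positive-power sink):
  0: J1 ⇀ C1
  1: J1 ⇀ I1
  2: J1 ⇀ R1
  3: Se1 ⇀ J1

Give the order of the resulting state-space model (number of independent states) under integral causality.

#3 stroke→J1  (Se1 (Se) sets effort on bond)
#0 stroke→J1  (prefer integral on C1)
#1 stroke→I1  (I1 integral (f out))
#2 stroke→J1  (common-f at J1 fixed by 1)

2  (C1, I1 all integral)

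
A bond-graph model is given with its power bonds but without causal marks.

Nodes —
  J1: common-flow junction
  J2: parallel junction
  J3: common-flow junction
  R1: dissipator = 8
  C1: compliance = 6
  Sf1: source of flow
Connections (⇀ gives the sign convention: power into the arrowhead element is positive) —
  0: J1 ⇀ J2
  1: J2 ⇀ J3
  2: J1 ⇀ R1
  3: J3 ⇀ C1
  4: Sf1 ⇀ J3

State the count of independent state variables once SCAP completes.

b4 |Sf1  (Sf1 (Sf) sets flow on bond)
b1 |J3  (1-jn J3 has f-setter on 4)
b3 |J3  (1-jn J3 has f-setter on 4)
b0 |J2  (closing 0-jn rule on J2)
b2 |J1  (1-jn J1 has f-setter on 0)

1  (C1 all integral)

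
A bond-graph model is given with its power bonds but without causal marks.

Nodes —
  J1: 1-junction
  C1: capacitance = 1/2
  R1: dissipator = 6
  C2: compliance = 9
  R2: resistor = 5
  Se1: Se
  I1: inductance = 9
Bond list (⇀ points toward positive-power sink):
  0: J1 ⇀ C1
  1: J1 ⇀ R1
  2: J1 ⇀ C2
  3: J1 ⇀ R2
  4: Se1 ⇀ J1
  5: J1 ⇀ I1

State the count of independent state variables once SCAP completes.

3  (C1, C2, I1 all integral)

β4 |J1  (source Se1 imposes e)
β0 |J1  (C1: C, integral causality)
β2 |J1  (C2 integral (e out))
β5 |I1  (I1: I, integral causality)
β1 |J1  (1-jn J1 has f-setter on 5)
β3 |J1  (1-jn J1 has f-setter on 5)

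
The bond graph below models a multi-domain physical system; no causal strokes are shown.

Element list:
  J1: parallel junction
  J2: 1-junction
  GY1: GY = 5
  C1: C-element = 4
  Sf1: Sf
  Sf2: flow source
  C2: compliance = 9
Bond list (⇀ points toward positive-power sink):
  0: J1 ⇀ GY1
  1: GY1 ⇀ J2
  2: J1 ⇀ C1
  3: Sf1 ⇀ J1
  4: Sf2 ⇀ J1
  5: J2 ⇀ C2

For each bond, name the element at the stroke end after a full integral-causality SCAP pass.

β3 stroke at Sf1  (Sf1 (Sf) sets flow on bond)
β4 stroke at Sf2  (Sf2 fixes flow; stroke at Sf2)
β2 stroke at J1  (C1 integral (e out))
β0 stroke at GY1  (common-e at J1 fixed by 2)
β1 stroke at GY1  (GY1: gyrator matches bond 0)
β5 stroke at J2  (common-f at J2 fixed by 1)

β0 stroke at GY1
β1 stroke at GY1
β2 stroke at J1
β3 stroke at Sf1
β4 stroke at Sf2
β5 stroke at J2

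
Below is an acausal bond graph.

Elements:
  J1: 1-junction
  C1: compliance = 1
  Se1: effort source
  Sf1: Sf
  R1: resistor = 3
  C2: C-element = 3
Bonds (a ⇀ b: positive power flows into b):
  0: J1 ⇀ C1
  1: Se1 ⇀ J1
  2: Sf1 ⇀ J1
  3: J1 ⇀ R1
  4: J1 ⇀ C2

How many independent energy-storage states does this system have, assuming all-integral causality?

2  (C1, C2 all integral)

#1 →J1  (source Se1 imposes e)
#2 →Sf1  (Sf1 fixes flow; stroke at Sf1)
#0 →J1  (common-f at J1 fixed by 2)
#3 →J1  (common-f at J1 fixed by 2)
#4 →J1  (1-jn J1 has f-setter on 2)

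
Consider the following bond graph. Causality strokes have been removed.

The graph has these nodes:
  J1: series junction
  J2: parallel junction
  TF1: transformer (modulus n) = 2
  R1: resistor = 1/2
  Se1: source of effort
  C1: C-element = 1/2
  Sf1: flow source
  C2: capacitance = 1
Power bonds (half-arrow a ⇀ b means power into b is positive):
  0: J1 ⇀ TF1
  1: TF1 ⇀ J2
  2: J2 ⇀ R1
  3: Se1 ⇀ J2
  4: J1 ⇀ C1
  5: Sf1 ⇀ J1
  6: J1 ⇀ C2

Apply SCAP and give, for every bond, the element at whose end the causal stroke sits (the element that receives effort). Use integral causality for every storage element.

β3 →J2  (Se1 fixes effort; stroke away)
β5 →Sf1  (source Sf1 imposes f)
β0 →J1  (common-f at J1 fixed by 5)
β4 →J1  (common-f at J1 fixed by 5)
β6 →J1  (1-jn J1 has f-setter on 5)
β1 →TF1  (J2: bond 3 brought effort, rest push out)
β2 →R1  (J2 effort already set via bond 3)

β0 stroke at J1
β1 stroke at TF1
β2 stroke at R1
β3 stroke at J2
β4 stroke at J1
β5 stroke at Sf1
β6 stroke at J1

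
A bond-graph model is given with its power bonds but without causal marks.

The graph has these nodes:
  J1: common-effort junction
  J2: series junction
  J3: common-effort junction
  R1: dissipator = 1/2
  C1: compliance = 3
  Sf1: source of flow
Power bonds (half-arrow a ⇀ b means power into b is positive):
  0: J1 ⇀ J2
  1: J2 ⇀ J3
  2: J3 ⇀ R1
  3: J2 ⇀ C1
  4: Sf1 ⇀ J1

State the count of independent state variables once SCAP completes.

b4 →Sf1  (source Sf1 imposes f)
b0 →J1  (closing 0-jn rule on J1)
b1 →J2  (common-f at J2 fixed by 0)
b3 →J2  (1-jn J2 has f-setter on 0)
b2 →J3  (closing 0-jn rule on J3)

1  (C1 all integral)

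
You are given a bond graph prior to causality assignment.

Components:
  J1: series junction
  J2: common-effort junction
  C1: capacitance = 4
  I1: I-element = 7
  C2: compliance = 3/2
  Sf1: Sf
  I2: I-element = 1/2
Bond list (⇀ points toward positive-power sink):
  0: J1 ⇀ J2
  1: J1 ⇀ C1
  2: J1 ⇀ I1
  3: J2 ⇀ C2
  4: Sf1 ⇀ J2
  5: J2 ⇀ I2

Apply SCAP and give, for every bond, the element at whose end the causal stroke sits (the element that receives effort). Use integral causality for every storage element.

b0 →J1
b1 →J1
b2 →I1
b3 →J2
b4 →Sf1
b5 →I2

bond 4 stroke→Sf1  (Sf1 (Sf) sets flow on bond)
bond 1 stroke→J1  (C1 integral (e out))
bond 2 stroke→I1  (I1 integral (f out))
bond 0 stroke→J1  (1-jn J1 has f-setter on 2)
bond 3 stroke→J2  (C2 integral (e out))
bond 5 stroke→I2  (J2: bond 3 brought effort, rest push out)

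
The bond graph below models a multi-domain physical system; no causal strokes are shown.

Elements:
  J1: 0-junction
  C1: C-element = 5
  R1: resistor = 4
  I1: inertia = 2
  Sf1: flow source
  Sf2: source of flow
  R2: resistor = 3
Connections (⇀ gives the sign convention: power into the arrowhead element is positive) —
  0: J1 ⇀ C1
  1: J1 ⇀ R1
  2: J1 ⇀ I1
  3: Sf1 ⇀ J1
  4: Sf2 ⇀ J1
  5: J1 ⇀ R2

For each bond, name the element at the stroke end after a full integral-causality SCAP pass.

#3 stroke→Sf1  (Sf1 fixes flow; stroke at Sf1)
#4 stroke→Sf2  (Sf2 (Sf) sets flow on bond)
#0 stroke→J1  (prefer integral on C1)
#1 stroke→R1  (common-e at J1 fixed by 0)
#2 stroke→I1  (J1: bond 0 brought effort, rest push out)
#5 stroke→R2  (J1: bond 0 brought effort, rest push out)

#0 stroke→J1
#1 stroke→R1
#2 stroke→I1
#3 stroke→Sf1
#4 stroke→Sf2
#5 stroke→R2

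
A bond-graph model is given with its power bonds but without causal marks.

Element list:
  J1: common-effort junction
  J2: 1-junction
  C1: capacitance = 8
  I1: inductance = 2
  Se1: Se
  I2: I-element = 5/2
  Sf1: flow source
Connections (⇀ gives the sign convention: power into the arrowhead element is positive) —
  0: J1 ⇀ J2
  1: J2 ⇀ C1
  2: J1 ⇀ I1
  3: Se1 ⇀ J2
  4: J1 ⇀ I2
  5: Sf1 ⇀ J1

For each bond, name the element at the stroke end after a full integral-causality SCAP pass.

b3 stroke at J2  (Se1 fixes effort; stroke away)
b5 stroke at Sf1  (Sf1 fixes flow; stroke at Sf1)
b1 stroke at J2  (C1 outputs effort q/C1)
b0 stroke at J1  (J2 needs exactly one f-in)
b2 stroke at I1  (0-jn J1 has e-setter on 0)
b4 stroke at I2  (common-e at J1 fixed by 0)

b0 stroke→J1
b1 stroke→J2
b2 stroke→I1
b3 stroke→J2
b4 stroke→I2
b5 stroke→Sf1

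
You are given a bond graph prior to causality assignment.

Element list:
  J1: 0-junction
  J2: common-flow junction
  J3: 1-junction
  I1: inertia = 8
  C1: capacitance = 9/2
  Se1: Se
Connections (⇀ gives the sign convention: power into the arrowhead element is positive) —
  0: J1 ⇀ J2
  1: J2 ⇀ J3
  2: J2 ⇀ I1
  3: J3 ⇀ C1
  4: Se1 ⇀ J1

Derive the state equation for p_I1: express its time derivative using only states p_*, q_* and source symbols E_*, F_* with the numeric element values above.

bond 4 |J1  (Se1 (Se) sets effort on bond)
bond 0 |J2  (J1: bond 4 brought effort, rest push out)
bond 2 |I1  (prefer integral on I1)
bond 1 |J2  (J2: bond 2 brought flow, rest push out)
bond 3 |J3  (J3 flow already set via bond 1)

dp_I1/dt = E_Se1 - 2*q_C1/9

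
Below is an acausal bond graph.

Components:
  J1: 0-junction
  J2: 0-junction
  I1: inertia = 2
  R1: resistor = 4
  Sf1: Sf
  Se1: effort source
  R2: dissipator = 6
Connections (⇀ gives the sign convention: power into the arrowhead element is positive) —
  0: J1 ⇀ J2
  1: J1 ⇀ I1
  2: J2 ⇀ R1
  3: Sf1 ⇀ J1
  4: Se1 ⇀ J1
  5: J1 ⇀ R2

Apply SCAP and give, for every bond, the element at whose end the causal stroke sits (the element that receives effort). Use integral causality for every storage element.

#0 →J2
#1 →I1
#2 →R1
#3 →Sf1
#4 →J1
#5 →R2

#3 stroke at Sf1  (Sf1 (Sf) sets flow on bond)
#4 stroke at J1  (Se1 fixes effort; stroke away)
#0 stroke at J2  (0-jn J1 has e-setter on 4)
#1 stroke at I1  (0-jn J1 has e-setter on 4)
#5 stroke at R2  (J1 effort already set via bond 4)
#2 stroke at R1  (common-e at J2 fixed by 0)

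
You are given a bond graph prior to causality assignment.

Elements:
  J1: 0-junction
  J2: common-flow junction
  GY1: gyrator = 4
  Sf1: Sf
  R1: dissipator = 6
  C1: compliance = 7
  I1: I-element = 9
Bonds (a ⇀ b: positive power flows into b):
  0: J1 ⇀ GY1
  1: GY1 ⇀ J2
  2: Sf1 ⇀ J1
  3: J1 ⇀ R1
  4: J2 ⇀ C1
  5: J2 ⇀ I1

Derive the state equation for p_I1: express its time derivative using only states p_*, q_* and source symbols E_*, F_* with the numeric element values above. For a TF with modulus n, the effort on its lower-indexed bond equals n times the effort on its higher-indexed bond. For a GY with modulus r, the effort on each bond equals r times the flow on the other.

#2 stroke→Sf1  (Sf1 (Sf) sets flow on bond)
#4 stroke→J2  (C1: C, integral causality)
#5 stroke→I1  (I1 integral (f out))
#1 stroke→J2  (J2 flow already set via bond 5)
#0 stroke→J1  (GY1: gyrator matches bond 1)
#3 stroke→R1  (J1: bond 0 brought effort, rest push out)

dp_I1/dt = 4*F_Sf1 - 8*p_I1/27 - q_C1/7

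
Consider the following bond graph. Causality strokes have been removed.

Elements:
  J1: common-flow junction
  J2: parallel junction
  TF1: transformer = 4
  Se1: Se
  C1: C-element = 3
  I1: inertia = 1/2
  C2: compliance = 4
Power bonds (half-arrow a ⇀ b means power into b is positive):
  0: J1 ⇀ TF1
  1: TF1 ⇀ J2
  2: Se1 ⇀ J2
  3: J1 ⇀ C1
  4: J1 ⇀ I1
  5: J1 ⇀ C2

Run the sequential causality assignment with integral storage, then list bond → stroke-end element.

bond 0 |J1
bond 1 |TF1
bond 2 |J2
bond 3 |J1
bond 4 |I1
bond 5 |J1

#2 stroke at J2  (Se1 (Se) sets effort on bond)
#1 stroke at TF1  (0-jn J2 has e-setter on 2)
#0 stroke at J1  (TF1 one-in-one-out from 1)
#3 stroke at J1  (prefer integral on C1)
#4 stroke at I1  (I1: I, integral causality)
#5 stroke at J1  (common-f at J1 fixed by 4)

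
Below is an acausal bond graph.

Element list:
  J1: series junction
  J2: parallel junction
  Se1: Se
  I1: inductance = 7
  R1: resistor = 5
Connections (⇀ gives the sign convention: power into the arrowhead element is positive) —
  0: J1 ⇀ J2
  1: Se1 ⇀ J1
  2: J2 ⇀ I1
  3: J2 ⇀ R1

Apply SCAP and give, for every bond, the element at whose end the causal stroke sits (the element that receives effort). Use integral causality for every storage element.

#0 stroke→J2
#1 stroke→J1
#2 stroke→I1
#3 stroke→R1

bond 1 stroke at J1  (source Se1 imposes e)
bond 0 stroke at J2  (J1 needs exactly one f-in)
bond 2 stroke at I1  (J2 effort already set via bond 0)
bond 3 stroke at R1  (0-jn J2 has e-setter on 0)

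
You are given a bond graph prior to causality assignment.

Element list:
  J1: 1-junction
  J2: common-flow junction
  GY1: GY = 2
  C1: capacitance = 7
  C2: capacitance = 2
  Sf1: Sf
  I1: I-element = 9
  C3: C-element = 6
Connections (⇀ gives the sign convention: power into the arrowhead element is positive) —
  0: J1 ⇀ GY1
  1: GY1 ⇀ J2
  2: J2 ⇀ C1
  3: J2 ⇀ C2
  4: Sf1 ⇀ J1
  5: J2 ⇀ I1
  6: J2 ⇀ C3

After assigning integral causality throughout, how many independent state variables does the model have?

#4 |Sf1  (source Sf1 imposes f)
#0 |J1  (J1: bond 4 brought flow, rest push out)
#1 |J2  (GY GY1: same side as bond 0)
#2 |J2  (C1 outputs effort q/C1)
#3 |J2  (C2 integral (e out))
#5 |I1  (prefer integral on I1)
#6 |J2  (common-f at J2 fixed by 5)

4  (C1, C2, C3, I1 all integral)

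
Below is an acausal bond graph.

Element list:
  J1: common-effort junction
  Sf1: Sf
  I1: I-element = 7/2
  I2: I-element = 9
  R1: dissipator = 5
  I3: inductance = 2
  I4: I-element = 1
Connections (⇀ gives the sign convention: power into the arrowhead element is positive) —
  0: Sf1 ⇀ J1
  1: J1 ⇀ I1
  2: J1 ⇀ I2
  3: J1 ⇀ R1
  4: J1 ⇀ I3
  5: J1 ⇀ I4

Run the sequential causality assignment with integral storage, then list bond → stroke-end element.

bond 0 stroke→Sf1
bond 1 stroke→I1
bond 2 stroke→I2
bond 3 stroke→J1
bond 4 stroke→I3
bond 5 stroke→I4

b0 stroke at Sf1  (Sf1: flow source, stroke at near end)
b1 stroke at I1  (I1: I, integral causality)
b2 stroke at I2  (I2 outputs flow p/I2)
b4 stroke at I3  (prefer integral on I3)
b5 stroke at I4  (I4: I, integral causality)
b3 stroke at J1  (only one effort-in slot at J1)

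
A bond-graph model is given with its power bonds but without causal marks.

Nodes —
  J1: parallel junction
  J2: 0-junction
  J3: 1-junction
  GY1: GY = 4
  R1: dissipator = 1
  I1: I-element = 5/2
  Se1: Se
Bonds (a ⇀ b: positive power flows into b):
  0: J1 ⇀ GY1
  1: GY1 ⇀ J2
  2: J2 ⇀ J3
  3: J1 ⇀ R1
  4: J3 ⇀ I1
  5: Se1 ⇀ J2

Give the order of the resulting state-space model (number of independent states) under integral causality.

#5 |J2  (Se1 (Se) sets effort on bond)
#1 |GY1  (0-jn J2 has e-setter on 5)
#2 |J3  (0-jn J2 has e-setter on 5)
#4 |I1  (closing 1-jn rule on J3)
#0 |GY1  (through GY1, causality inverts; strokes same side of GY1)
#3 |J1  (closing 0-jn rule on J1)

1  (I1 all integral)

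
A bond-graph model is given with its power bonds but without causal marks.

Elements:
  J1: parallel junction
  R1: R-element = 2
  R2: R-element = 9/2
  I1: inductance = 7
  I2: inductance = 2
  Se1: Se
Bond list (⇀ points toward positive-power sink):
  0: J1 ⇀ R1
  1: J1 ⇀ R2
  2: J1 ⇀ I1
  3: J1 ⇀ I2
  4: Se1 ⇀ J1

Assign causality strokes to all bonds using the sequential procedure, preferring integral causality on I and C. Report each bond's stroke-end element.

b4 →J1  (Se1 fixes effort; stroke away)
b0 →R1  (common-e at J1 fixed by 4)
b1 →R2  (J1 effort already set via bond 4)
b2 →I1  (0-jn J1 has e-setter on 4)
b3 →I2  (0-jn J1 has e-setter on 4)

b0 →R1
b1 →R2
b2 →I1
b3 →I2
b4 →J1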